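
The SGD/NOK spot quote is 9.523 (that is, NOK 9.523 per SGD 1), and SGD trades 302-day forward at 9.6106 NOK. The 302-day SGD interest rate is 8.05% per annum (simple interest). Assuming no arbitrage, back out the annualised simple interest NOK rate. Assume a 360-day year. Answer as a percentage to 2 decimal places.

T = 302/360 years.
By CIP, F/S equals the NOK-to-SGD growth ratio: 9.6106/9.523 = 1.0091988.
SGD growth factor: 1 + 0.0805×302/360 = 1.0675306.
That pins the NOK growth at 1.0773506.
(1.0773506 − 1)/T = 0.092206, i.e. 9.22%.

9.22%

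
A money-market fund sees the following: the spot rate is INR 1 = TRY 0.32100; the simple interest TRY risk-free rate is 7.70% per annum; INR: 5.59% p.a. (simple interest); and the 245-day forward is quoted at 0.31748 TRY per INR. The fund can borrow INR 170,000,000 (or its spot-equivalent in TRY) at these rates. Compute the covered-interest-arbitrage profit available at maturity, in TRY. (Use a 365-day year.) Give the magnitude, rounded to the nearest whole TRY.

T = 245/365 years.
Invest the INR and cover forward: 170,000,000 × 1.0375219178 × 0.31748 = TRY 55,996,717.94.
Convert at spot and invest in TRY: 170,000,000 × 0.32100 × 1.0516849315 = TRY 57,390,446.71.
The quoted forward undervalues INR, so borrow INR, convert to TRY at spot, deposit the TRY at 7.70%, and buy INR forward at 0.31748 to cover the loan.
Profit = 57,390,446.71 − 55,996,717.94 = TRY 1,393,729.

TRY 1,393,729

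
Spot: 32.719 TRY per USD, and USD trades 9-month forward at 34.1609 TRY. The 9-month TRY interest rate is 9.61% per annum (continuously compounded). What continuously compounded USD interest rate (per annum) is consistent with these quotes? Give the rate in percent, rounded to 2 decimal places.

T = 9/12 years.
F/S = 34.1609/32.719 = 1.0440692 = (growth of TRY) / (growth of USD).
The TRY side grows by e^(0.0961×9/12) = 1.0747359.
So the USD growth factor = 1.0293723.
Take logs: ln 1.0293723 / (9/12) = 0.038599, so 3.86%.

3.86%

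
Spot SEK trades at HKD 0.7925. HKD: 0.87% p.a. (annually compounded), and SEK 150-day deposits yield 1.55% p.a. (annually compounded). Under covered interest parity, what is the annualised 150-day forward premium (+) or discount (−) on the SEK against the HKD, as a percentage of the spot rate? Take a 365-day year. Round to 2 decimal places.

-0.67%

T = 150/365 years.
F = S · g_HKD/g_SEK = 0.7925 × 1.0035662/1.006341 = 0.7903148.
(F − S)/S ÷ T = (0.7903148 − 0.7925)/0.7925/(150/365) = -0.006710 → -0.67%.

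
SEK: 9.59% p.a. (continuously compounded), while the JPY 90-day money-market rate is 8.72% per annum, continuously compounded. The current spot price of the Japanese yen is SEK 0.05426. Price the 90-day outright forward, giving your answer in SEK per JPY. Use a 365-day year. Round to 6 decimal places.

T = 90/365 years.
SEK growth factor: e^(0.0959×90/365) = 1.0239284.
JPY growth factor: e^(0.0872×90/365) = 1.0217342.
CIP: F = S · (grow SEK)/(grow JPY) = 0.05426 × 1.0239284/1.0217342 = 0.05437652 SEK per JPY.

0.054377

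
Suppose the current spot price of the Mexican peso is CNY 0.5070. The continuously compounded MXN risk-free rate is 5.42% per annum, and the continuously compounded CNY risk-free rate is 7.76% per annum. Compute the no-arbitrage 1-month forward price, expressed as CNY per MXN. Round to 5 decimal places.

0.50799

T = 1/12 years.
CNY growth factor: e^(0.0776×1/12) = 1.0064876.
Growth of 1 MXN over T: e^(0.0542×1/12) = 1.0045269.
CIP: F = S · (grow CNY)/(grow MXN) = 0.507 × 1.0064876/1.0045269 = 0.5079896 CNY per MXN.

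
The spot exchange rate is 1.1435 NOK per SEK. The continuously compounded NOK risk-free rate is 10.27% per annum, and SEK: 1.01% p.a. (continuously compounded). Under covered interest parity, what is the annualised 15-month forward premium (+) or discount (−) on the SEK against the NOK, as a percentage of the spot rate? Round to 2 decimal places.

T = 15/12 years.
No-arbitrage forward: 1.1435 × 1.1369793 / 1.012705 = 1.2838248 NOK/SEK.
(F − S)/S ÷ T = (1.2838248 − 1.1435)/1.1435/(15/12) = 0.098172 → 9.82%.

+9.82%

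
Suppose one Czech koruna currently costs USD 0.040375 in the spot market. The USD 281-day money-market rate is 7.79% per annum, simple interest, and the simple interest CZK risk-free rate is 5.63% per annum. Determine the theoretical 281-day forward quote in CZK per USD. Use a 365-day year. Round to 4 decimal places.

24.3792

T = 281/365 years.
Growth of 1 USD over T: 1 + 0.0779×281/365 = 1.05997233.
CZK growth factor: 1 + 0.0563×281/365 = 1.04334329.
Forward (USD per CZK) = 0.040375 × 1.05997233 / 1.04334329 = 0.041018506.
Quoted the other way: 1/0.041018506 = 24.3792 CZK per USD.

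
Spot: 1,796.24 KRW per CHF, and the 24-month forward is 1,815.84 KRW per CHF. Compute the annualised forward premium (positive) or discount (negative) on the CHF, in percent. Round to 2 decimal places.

+0.55%

T = 2 years.
CHF trades forward at +1.09117% vs spot over the period.
Per annum: 0.0109117 / 2 = 0.005456 = 0.55%.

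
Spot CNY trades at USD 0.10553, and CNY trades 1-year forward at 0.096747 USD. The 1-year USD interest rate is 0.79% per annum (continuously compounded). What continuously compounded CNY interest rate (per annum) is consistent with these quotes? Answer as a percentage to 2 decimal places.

T = 1 year.
By CIP, F/S equals the USD-to-CNY growth ratio: 0.096747/0.10553 = 0.9167725.
USD growth factor: e^(0.0079×1) = 1.0079313.
So the CNY growth factor = 1.0994345.
Take logs: ln 1.0994345 / 1 = 0.094796, so 9.48%.

9.48%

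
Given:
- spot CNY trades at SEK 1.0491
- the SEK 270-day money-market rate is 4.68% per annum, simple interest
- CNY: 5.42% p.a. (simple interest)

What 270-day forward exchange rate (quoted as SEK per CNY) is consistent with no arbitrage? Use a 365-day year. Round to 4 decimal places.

T = 270/365 years.
SEK growth factor: 1 + 0.0468×270/365 = 1.0346192.
CNY accumulates by 1 + 0.0542×270/365 = 1.0400932.
So F = 1.0491 × 1.0346192 / 1.0400932 = 1.043579 (SEK/CNY).

1.0436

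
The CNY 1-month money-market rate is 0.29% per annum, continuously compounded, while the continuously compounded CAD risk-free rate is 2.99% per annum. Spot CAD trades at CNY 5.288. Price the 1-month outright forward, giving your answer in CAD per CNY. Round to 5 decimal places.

0.18953

T = 1/12 years.
CNY accumulates by e^(0.0029×1/12) = 1.0002417.
Growth of 1 CAD over T: e^(0.0299×1/12) = 1.0024948.
So F = 5.288 × 1.0002417 / 1.0024948 = 5.276115 (CNY/CAD).
Invert for CAD per CNY: 1 / 5.276115 = 0.18953.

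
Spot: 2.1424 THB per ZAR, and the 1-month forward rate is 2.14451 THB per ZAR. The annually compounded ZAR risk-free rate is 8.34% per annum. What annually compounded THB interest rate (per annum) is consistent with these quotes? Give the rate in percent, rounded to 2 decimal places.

9.63%

T = 1/12 years.
CIP gives F = S · g_THB/g_ZAR, so g_THB/g_ZAR = 2.14451/2.1424 = 1.0009849.
The ZAR side grows by (1 + 0.0834)^(1/12) = 1.0066977.
Hence g_THB = 1.0076892.
r = 1.0076892^(12/1) − 1 = 0.096274 → 9.63%.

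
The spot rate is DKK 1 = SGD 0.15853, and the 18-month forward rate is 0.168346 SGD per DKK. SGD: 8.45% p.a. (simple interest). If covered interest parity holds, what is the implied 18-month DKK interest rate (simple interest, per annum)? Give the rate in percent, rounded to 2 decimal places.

T = 18/12 years.
CIP gives F = S · g_SGD/g_DKK, so g_SGD/g_DKK = 0.168346/0.15853 = 1.0619189.
The SGD side grows by 1 + 0.0845×18/12 = 1.126750.
Hence g_DKK = 1.0610509.
r = (1.0610509 − 1)/(18/12) = 0.040701 → 4.07%.

4.07%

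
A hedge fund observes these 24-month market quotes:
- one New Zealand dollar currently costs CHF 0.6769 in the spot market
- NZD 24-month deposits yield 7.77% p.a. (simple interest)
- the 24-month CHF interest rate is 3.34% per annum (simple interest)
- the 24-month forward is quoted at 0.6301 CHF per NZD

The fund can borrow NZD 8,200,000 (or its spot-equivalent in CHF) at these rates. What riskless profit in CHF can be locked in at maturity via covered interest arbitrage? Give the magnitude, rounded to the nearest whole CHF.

CHF 48,385

T = 2 years.
Route A — deposit NZD, sell forward: 8,200,000 × 1.155400 × 0.6301 = CHF 5,969,743.83.
Route B — convert at spot, deposit CHF: 8,200,000 × 0.6769 × 1.066800 = CHF 5,921,358.74.
The quoted forward overvalues NZD, so borrow CHF, buy NZD at spot, deposit the NZD at 7.77%, and sell the proceeds forward at 0.6301.
The gap between the two covered legs is CHF 48,385.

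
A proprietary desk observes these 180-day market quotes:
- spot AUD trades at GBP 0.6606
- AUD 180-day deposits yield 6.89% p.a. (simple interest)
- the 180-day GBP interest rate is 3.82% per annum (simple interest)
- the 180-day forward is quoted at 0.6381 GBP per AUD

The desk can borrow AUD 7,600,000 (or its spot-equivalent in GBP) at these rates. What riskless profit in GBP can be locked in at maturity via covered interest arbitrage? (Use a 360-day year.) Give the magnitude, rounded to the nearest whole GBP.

T = 180/360 years.
Route A — deposit AUD, sell forward: 7,600,000 × 1.034450 × 0.6381 = GBP 5,016,627.34.
Route B — convert at spot, deposit GBP: 7,600,000 × 0.6606 × 1.019100 = GBP 5,116,452.70.
The quoted forward undervalues AUD, so borrow AUD, convert to GBP at spot, deposit the GBP at 3.82%, and buy AUD forward at 0.6381 to cover the loan.
The gap between the two covered legs is GBP 99,825.

GBP 99,825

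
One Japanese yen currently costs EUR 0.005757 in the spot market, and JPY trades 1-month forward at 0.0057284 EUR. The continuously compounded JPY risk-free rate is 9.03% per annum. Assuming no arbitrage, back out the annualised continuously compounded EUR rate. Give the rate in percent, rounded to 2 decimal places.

3.05%

T = 1/12 years.
CIP gives F = S · g_EUR/g_JPY, so g_EUR/g_JPY = 0.0057284/0.005757 = 0.9950321.
JPY growth factor: e^(0.0903×1/12) = 1.0075534.
That pins the EUR growth at 1.002548.
Take logs: ln 1.002548 / (1/12) = 0.030537, so 3.05%.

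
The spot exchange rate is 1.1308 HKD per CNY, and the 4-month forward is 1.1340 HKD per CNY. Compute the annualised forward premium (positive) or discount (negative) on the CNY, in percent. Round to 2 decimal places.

+0.85%

T = 4/12 years.
(F − S)/S = (1.1340 − 1.1308)/1.1308 = 0.0028299.
Per annum: 0.0028299 / (4/12) = 0.008490 = 0.85%.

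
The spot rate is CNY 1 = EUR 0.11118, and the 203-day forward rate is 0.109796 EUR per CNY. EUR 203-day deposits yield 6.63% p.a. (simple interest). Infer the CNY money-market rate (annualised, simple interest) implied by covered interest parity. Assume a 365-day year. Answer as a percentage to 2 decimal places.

8.98%

T = 203/365 years.
CIP gives F = S · g_EUR/g_CNY, so g_EUR/g_CNY = 0.109796/0.11118 = 0.9875517.
EUR growth factor: 1 + 0.0663×203/365 = 1.0368737.
That pins the CNY growth at 1.0499437.
r = (1.0499437 − 1)/(203/365) = 0.089800 → 8.98%.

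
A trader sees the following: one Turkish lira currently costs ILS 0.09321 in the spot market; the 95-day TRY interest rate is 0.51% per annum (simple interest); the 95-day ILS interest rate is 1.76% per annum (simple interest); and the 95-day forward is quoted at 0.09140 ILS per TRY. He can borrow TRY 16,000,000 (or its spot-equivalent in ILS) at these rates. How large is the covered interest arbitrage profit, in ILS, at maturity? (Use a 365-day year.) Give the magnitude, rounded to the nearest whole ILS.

ILS 33,850

T = 95/365 years.
Route A — deposit TRY, sell forward: 16,000,000 × 1.001327397 × 0.09140 = ILS 1,464,341.19.
Route B — convert at spot, deposit ILS: 16,000,000 × 0.09321 × 1.004580822 = ILS 1,498,191.65.
The quoted forward undervalues TRY, so borrow TRY, convert to ILS at spot, deposit the ILS at 1.76%, and buy TRY forward at 0.09140 to cover the loan.
The gap between the two covered legs is ILS 33,850.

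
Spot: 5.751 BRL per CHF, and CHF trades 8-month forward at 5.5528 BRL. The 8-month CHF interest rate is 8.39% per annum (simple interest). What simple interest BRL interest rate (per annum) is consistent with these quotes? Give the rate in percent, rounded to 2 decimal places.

T = 8/12 years.
By CIP, F/S equals the BRL-to-CHF growth ratio: 5.5528/5.751 = 0.9655364.
CHF growth factor: 1 + 0.0839×8/12 = 1.0559333.
Hence g_BRL = 1.019542.
(1.019542 − 1)/T = 0.029313, i.e. 2.93%.

2.93%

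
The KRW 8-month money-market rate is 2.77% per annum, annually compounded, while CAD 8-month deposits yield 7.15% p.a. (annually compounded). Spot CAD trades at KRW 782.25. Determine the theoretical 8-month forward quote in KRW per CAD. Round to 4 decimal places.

760.7846

T = 8/12 years.
KRW growth factor: (1 + 0.0277)^(8/12) = 1.018382445.
CAD accumulates by (1 + 0.0715)^(8/12) = 1.047115971.
Forward (KRW per CAD) = 782.25 × 1.018382445 / 1.047115971 = 760.784564.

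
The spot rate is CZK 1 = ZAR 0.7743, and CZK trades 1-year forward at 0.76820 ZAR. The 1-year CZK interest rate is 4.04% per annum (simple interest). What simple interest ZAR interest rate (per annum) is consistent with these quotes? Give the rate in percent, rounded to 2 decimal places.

3.22%

T = 1 year.
F/S = 0.7682/0.7743 = 0.9921219 = (growth of ZAR) / (growth of CZK).
CZK growth factor: 1 + 0.0404×1 = 1.040400.
Hence g_ZAR = 1.0322036.
r = (1.0322036 − 1)/1 = 0.032204 → 3.22%.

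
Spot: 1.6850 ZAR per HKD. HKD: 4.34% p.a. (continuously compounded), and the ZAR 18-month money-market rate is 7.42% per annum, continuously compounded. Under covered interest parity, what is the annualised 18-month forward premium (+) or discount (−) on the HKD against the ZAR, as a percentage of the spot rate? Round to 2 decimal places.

T = 18/12 years.
CIP forward (ZAR per HKD) = 1.685 × 1.1177302/1.0672657 = 1.7646734.
Annualised premium = (F − S)/S × (1/T) = (1.7646734 − 1.685)/1.685 ÷ (18/12) = 3.15%.

+3.15%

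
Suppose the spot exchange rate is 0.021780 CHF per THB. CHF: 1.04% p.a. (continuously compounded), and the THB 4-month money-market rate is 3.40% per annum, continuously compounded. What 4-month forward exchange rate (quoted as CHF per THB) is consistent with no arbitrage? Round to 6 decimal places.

0.021609

T = 4/12 years.
CHF accumulates by e^(0.0104×4/12) = 1.0034727.
THB growth factor: e^(0.0340×4/12) = 1.0113978.
CIP: F = S · (grow CHF)/(grow THB) = 0.02178 × 1.0034727/1.0113978 = 0.02160934 CHF per THB.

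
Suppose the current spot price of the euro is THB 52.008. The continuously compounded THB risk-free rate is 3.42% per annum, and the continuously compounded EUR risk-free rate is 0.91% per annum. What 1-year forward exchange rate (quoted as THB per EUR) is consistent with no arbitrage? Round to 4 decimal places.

T = 1 year.
THB accumulates by e^(0.0342×1) = 1.03479154.
EUR growth factor: e^(0.0091×1) = 1.00914153.
CIP: F = S · (grow THB)/(grow EUR) = 52.008 × 1.03479154/1.00914153 = 53.329921 THB per EUR.

53.3299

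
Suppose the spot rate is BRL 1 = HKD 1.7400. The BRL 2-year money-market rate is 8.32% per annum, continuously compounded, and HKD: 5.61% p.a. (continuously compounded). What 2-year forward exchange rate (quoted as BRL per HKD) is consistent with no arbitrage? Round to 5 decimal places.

T = 2 years.
HKD growth factor: e^(0.0561×2) = 1.1187366.
Growth of 1 BRL over T: e^(0.0832×2) = 1.1810454.
Forward (HKD per BRL) = 1.74 × 1.1187366 / 1.1810454 = 1.648202.
Invert for BRL per HKD: 1 / 1.648202 = 0.60672.

0.60672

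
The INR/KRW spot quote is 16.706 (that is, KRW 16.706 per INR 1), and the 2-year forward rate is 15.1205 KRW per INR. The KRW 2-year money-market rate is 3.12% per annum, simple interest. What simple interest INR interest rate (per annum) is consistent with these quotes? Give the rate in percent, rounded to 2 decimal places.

8.69%

T = 2 years.
CIP gives F = S · g_KRW/g_INR, so g_KRW/g_INR = 15.1205/16.706 = 0.9050940.
KRW growth factor: 1 + 0.0312×2 = 1.062400.
Hence g_INR = 1.1738007.
r = (1.1738007 − 1)/2 = 0.086900 → 8.69%.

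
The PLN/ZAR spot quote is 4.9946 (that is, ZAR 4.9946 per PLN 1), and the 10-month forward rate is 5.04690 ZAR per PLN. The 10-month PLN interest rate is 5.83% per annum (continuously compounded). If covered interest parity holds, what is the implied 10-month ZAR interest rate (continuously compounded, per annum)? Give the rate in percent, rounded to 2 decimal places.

7.08%

T = 10/12 years.
F/S = 5.0469/4.9946 = 1.0104713 = (growth of ZAR) / (growth of PLN).
The PLN side grows by e^(0.0583×10/12) = 1.0497829.
So the ZAR growth factor = 1.0607755.
Take logs: ln 1.0607755 / (10/12) = 0.070800, so 7.08%.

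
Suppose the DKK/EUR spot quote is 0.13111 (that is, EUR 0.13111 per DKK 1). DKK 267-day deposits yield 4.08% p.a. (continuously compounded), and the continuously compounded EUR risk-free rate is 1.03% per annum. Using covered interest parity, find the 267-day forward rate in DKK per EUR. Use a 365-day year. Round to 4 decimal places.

T = 267/365 years.
EUR growth factor: e^(0.0103×267/365) = 1.007563.
DKK accumulates by e^(0.0408×267/365) = 1.0302953.
Forward (EUR per DKK) = 0.13111 × 1.007563 / 1.0302953 = 0.1282172.
Quoted the other way: 1/0.1282172 = 7.7993 DKK per EUR.

7.7993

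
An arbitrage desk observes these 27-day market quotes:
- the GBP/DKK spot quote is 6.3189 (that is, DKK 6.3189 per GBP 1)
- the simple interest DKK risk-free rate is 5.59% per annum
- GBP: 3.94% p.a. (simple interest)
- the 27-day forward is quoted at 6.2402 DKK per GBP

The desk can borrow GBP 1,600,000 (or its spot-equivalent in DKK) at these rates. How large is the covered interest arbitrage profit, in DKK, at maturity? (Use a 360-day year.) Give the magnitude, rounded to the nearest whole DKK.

T = 27/360 years.
Route A — deposit GBP, sell forward: 1,600,000 × 1.002955 × 6.2402 = DKK 10,013,823.67.
Route B — convert at spot, deposit DKK: 1,600,000 × 6.3189 × 1.0041925 = DKK 10,152,627.18.
The quoted forward undervalues GBP, so borrow GBP, convert to DKK at spot, deposit the DKK at 5.59%, and buy GBP forward at 6.2402 to cover the loan.
Arbitrage profit = |10,013,823.67 − 10,152,627.18| = DKK 138,804.

DKK 138,804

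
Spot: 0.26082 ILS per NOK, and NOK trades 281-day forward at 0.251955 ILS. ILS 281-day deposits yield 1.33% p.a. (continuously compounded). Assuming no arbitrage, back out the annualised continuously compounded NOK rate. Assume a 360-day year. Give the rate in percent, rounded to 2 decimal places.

T = 281/360 years.
By CIP, F/S equals the ILS-to-NOK growth ratio: 0.251955/0.26082 = 0.9660110.
The ILS side grows by e^(0.0133×281/360) = 1.0104355.
Hence g_NOK = 1.0459876.
Take logs: ln 1.0459876 / (281/360) = 0.057602, so 5.76%.

5.76%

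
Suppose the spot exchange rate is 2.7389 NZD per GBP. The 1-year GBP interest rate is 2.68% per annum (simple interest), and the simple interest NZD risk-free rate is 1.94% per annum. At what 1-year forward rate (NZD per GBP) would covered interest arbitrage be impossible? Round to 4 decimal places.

2.7192

T = 1 year.
NZD accumulates by 1 + 0.0194×1 = 1.019400.
GBP growth factor: 1 + 0.0268×1 = 1.026800.
CIP: F = S · (grow NZD)/(grow GBP) = 2.7389 × 1.019400/1.026800 = 2.719161 NZD per GBP.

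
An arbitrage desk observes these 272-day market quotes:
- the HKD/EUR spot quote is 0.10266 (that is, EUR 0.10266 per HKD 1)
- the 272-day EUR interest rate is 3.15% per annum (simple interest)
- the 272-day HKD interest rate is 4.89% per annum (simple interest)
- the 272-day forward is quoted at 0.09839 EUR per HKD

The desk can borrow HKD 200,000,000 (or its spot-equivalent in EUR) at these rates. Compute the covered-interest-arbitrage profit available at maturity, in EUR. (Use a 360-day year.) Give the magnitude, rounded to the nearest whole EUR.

EUR 615,625

T = 272/360 years.
Route A — deposit HKD, sell forward: 200,000,000 × 1.0369466667 × 0.09839 = EUR 20,405,036.51.
Route B — convert at spot, deposit EUR: 200,000,000 × 0.10266 × 1.023800 = EUR 21,020,661.60.
The quoted forward undervalues HKD, so borrow HKD, convert to EUR at spot, deposit the EUR at 3.15%, and buy HKD forward at 0.09839 to cover the loan.
Arbitrage profit = |20,405,036.51 − 21,020,661.60| = EUR 615,625.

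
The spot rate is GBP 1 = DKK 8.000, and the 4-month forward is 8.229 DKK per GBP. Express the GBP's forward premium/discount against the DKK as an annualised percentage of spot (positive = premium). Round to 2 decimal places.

+8.59%

T = 4/12 years.
(F − S)/S = (8.229 − 8.0)/8.0 = 0.0286250.
Annualise by dividing by T: 0.0286250 / (4/12) = 0.085875 → 8.59%.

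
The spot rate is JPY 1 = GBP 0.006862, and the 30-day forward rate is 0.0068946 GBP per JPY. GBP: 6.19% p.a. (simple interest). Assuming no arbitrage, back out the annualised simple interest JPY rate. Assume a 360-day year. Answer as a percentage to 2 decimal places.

0.49%

T = 30/360 years.
By CIP, F/S equals the GBP-to-JPY growth ratio: 0.0068946/0.006862 = 1.0047508.
The GBP side grows by 1 + 0.0619×30/360 = 1.0051583.
So the JPY growth factor = 1.0004056.
r = (1.0004056 − 1)/(30/360) = 0.004867 → 0.49%.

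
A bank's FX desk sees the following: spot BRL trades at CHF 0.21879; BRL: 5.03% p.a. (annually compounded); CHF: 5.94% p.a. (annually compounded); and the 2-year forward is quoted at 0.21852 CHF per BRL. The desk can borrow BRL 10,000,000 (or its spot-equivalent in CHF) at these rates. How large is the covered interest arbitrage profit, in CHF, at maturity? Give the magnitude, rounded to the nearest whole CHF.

CHF 44,982

T = 2 years.
Route A — deposit BRL, sell forward: 10,000,000 × 1.10313009 × 0.21852 = CHF 2,410,559.87.
Route B — convert at spot, deposit CHF: 10,000,000 × 0.21879 × 1.12232836 = CHF 2,455,542.22.
The quoted forward undervalues BRL, so borrow BRL, convert to CHF at spot, deposit the CHF at 5.94%, and buy BRL forward at 0.21852 to cover the loan.
Arbitrage profit = |2,410,559.87 − 2,455,542.22| = CHF 44,982.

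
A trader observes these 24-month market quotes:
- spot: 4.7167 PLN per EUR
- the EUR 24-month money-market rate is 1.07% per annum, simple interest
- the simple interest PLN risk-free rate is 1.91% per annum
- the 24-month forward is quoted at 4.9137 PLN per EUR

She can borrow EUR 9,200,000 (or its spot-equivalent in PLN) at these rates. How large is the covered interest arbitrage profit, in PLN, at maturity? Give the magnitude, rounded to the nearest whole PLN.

PLN 1,122,172

T = 2 years.
Invest the EUR and cover forward: 9,200,000 × 1.021400 × 4.9137 = PLN 46,173,449.26.
Convert at spot and invest in PLN: 9,200,000 × 4.7167 × 1.038200 = PLN 45,051,277.05.
The quoted forward overvalues EUR, so borrow PLN, buy EUR at spot, deposit the EUR at 1.07%, and sell the proceeds forward at 4.9137.
Profit = 46,173,449.26 − 45,051,277.05 = PLN 1,122,172.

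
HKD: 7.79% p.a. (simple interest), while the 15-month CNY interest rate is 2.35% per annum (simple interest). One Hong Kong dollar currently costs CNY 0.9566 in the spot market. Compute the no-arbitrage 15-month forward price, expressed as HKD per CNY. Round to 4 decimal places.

1.1144

T = 15/12 years.
Growth of 1 CNY over T: 1 + 0.0235×15/12 = 1.029375.
HKD accumulates by 1 + 0.0779×15/12 = 1.097375.
Forward (CNY per HKD) = 0.9566 × 1.029375 / 1.097375 = 0.8973233.
Quoted the other way: 1/0.8973233 = 1.1144 HKD per CNY.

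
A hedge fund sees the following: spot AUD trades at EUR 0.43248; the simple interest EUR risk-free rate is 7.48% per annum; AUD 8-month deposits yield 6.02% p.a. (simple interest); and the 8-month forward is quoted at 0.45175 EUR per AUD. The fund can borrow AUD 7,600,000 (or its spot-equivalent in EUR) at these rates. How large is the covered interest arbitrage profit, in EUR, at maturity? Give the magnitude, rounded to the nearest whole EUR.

T = 8/12 years.
Keep in AUD, deliver into the forward: 7,600,000·1.040133333·0.45175 = EUR 3,571,089.77.
Swap to EUR now, deposit: 7,600,000·0.43248·1.049866667 = EUR 3,450,752.15.
The quoted forward overvalues AUD, so borrow EUR, buy AUD at spot, deposit the AUD at 6.02%, and sell the proceeds forward at 0.45175.
Arbitrage profit = |3,571,089.77 − 3,450,752.15| = EUR 120,338.

EUR 120,338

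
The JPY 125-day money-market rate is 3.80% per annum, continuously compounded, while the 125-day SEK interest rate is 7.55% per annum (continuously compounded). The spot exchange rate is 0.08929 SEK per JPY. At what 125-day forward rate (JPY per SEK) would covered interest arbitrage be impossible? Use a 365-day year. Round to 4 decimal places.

T = 125/365 years.
Growth of 1 SEK over T: e^(0.0755×125/365) = 1.02619333.
Growth of 1 JPY over T: e^(0.0380×125/365) = 1.01309875.
Forward (SEK per JPY) = 0.08929 × 1.02619333 / 1.01309875 = 0.090444098.
Invert for JPY per SEK: 1 / 0.090444098 = 11.0566.

11.0566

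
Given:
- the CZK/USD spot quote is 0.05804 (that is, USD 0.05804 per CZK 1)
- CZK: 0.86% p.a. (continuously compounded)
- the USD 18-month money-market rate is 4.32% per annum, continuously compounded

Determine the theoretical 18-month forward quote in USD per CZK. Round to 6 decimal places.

0.061132

T = 18/12 years.
USD accumulates by e^(0.0432×18/12) = 1.0669456.
Growth of 1 CZK over T: e^(0.0086×18/12) = 1.0129836.
CIP: F = S · (grow USD)/(grow CZK) = 0.05804 × 1.0669456/1.0129836 = 0.06113181 USD per CZK.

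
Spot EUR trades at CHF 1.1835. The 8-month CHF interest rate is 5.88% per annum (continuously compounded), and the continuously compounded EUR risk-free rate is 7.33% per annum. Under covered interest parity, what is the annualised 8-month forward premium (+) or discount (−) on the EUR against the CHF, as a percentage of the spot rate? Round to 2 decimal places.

-1.44%

T = 8/12 years.
No-arbitrage forward: 1.1835 × 1.0399785 / 1.0500803 = 1.1721147 CHF/EUR.
Annualised premium = (F − S)/S × (1/T) = (1.1721147 − 1.1835)/1.1835 ÷ (8/12) = -1.44%.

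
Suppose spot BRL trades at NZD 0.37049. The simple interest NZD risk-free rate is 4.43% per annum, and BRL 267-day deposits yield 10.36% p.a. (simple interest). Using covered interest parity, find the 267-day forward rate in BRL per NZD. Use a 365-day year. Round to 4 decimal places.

2.8125

T = 267/365 years.
NZD accumulates by 1 + 0.0443×267/365 = 1.0324058.
BRL accumulates by 1 + 0.1036×267/365 = 1.0757841.
CIP: F = S · (grow NZD)/(grow BRL) = 0.37049 × 1.0324058/1.0757841 = 0.3555509 NZD per BRL.
Quoted the other way: 1/0.3555509 = 2.8125 BRL per NZD.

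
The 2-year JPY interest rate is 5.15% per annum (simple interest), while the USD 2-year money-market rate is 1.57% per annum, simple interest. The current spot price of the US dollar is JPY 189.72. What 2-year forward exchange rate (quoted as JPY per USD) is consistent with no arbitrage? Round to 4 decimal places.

T = 2 years.
JPY growth factor: 1 + 0.0515×2 = 1.103000.
Growth of 1 USD over T: 1 + 0.0157×2 = 1.031400.
Forward (JPY per USD) = 189.72 × 1.103000 / 1.031400 = 202.890401.

202.8904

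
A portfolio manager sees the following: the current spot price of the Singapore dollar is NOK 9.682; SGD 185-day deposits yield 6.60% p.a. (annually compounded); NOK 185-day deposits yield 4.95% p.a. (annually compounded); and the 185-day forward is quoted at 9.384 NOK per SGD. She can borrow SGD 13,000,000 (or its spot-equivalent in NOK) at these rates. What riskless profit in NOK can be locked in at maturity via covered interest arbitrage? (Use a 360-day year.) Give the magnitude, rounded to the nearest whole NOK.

T = 185/360 years.
Keep in SGD, deliver into the forward: 13,000,000·1.0333896775·9.384 = NOK 126,065,273.54.
Swap to NOK now, deposit: 13,000,000·9.682·1.02513873636 = NOK 129,030,112.19.
The quoted forward undervalues SGD, so borrow SGD, convert to NOK at spot, deposit the NOK at 4.95%, and buy SGD forward at 9.384 to cover the loan.
The gap between the two covered legs is NOK 2,964,839.

NOK 2,964,839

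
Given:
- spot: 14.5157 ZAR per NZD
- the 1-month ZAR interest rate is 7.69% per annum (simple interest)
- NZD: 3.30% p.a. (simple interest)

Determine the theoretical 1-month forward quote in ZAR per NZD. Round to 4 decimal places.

T = 1/12 years.
ZAR accumulates by 1 + 0.0769×1/12 = 1.00640833.
NZD growth factor: 1 + 0.0330×1/12 = 1.002750.
Forward (ZAR per NZD) = 14.5157 × 1.00640833 / 1.002750 = 14.568658.

14.5687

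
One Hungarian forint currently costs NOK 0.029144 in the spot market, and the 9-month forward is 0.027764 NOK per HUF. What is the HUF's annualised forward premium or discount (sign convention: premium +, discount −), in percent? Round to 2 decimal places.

-6.31%

T = 9/12 years.
HUF trades forward at -4.73511% vs spot over the period.
Annualise by dividing by T: -0.0473511 / (9/12) = -0.063135 → -6.31%.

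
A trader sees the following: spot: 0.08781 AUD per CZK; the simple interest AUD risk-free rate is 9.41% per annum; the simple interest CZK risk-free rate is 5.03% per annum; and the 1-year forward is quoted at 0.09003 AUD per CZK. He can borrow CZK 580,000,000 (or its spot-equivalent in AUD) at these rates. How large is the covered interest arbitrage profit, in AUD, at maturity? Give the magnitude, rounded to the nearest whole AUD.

T = 1 year.
Keep in CZK, deliver into the forward: 580,000,000·1.050300·0.09003 = AUD 54,843,935.22.
Swap to AUD now, deposit: 580,000,000·0.08781·1.094100 = AUD 55,722,294.18.
The quoted forward undervalues CZK, so borrow CZK, convert to AUD at spot, deposit the AUD at 9.41%, and buy CZK forward at 0.09003 to cover the loan.
The gap between the two covered legs is AUD 878,359.

AUD 878,359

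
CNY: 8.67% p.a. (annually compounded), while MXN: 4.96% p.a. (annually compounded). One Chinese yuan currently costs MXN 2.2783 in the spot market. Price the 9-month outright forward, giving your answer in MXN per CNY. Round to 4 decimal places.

T = 9/12 years.
Growth of 1 MXN over T: (1 + 0.0496)^(9/12) = 1.036974.
CNY accumulates by (1 + 0.0867)^(9/12) = 1.0643446.
CIP: F = S · (grow MXN)/(grow CNY) = 2.2783 × 1.036974/1.0643446 = 2.219711 MXN per CNY.

2.2197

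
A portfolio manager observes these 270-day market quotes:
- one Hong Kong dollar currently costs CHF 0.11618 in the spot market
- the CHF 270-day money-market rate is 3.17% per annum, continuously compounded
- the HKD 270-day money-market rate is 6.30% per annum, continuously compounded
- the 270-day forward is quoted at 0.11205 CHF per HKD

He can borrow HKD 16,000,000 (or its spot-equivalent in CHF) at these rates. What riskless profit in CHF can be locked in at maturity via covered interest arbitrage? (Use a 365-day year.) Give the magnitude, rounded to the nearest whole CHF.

CHF 24,658

T = 270/365 years.
Invest the HKD and cover forward: 16,000,000 × 1.047705715 × 0.11205 = CHF 1,878,326.81.
Convert at spot and invest in CHF: 16,000,000 × 0.11618 × 1.023726412 = CHF 1,902,984.55.
The quoted forward undervalues HKD, so borrow HKD, convert to CHF at spot, deposit the CHF at 3.17%, and buy HKD forward at 0.11205 to cover the loan.
Arbitrage profit = |1,878,326.81 − 1,902,984.55| = CHF 24,658.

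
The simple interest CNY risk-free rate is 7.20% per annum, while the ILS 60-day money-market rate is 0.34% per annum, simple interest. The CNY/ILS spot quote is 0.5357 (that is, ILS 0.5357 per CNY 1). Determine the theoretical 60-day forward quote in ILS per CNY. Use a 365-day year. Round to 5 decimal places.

0.52973

T = 60/365 years.
ILS growth factor: 1 + 0.0034×60/365 = 1.0005589.
CNY accumulates by 1 + 0.0720×60/365 = 1.0118356.
CIP: F = S · (grow ILS)/(grow CNY) = 0.5357 × 1.0005589/1.0118356 = 0.5297297 ILS per CNY.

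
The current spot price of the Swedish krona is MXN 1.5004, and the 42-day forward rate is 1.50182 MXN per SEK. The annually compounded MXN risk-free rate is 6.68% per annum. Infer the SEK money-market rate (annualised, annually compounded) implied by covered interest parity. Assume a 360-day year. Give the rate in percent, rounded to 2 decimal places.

T = 42/360 years.
CIP gives F = S · g_MXN/g_SEK, so g_MXN/g_SEK = 1.50182/1.5004 = 1.0009464.
The MXN side grows by (1 + 0.0668)^(42/360) = 1.0075726.
So the SEK growth factor = 1.0066199.
Annualise: 1.0066199^(360/42) − 1 = 0.058185 = 5.82%.

5.82%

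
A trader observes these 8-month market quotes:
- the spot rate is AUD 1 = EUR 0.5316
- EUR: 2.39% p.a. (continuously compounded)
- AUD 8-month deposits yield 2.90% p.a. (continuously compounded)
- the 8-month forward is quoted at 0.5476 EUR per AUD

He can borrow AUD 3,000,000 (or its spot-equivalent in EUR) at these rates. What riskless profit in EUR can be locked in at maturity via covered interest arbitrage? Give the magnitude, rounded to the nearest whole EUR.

EUR 54,456

T = 8/12 years.
Route A — deposit AUD, sell forward: 3,000,000 × 1.019521432 × 0.5476 = EUR 1,674,869.81.
Route B — convert at spot, deposit EUR: 3,000,000 × 0.5316 × 1.016060946 = EUR 1,620,414.00.
The quoted forward overvalues AUD, so borrow EUR, buy AUD at spot, deposit the AUD at 2.90%, and sell the proceeds forward at 0.5476.
Profit = 1,674,869.81 − 1,620,414.00 = EUR 54,456.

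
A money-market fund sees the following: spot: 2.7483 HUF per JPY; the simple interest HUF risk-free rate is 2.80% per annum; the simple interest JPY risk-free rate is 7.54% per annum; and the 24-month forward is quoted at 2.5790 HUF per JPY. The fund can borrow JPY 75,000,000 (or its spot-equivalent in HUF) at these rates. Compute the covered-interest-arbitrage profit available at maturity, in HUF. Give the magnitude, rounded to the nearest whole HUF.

T = 2 years.
Invest the JPY and cover forward: 75,000,000 × 1.150800 × 2.5790 = HUF 222,593,490.00.
Convert at spot and invest in HUF: 75,000,000 × 2.7483 × 1.056000 = HUF 217,665,360.00.
The quoted forward overvalues JPY, so borrow HUF, buy JPY at spot, deposit the JPY at 7.54%, and sell the proceeds forward at 2.5790.
The gap between the two covered legs is HUF 4,928,130.

HUF 4,928,130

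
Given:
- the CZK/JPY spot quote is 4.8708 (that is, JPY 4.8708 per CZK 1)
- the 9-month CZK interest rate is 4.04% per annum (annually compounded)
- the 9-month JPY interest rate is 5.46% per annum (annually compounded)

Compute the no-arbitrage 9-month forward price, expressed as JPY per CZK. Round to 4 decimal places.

T = 9/12 years.
Growth of 1 JPY over T: (1 + 0.0546)^(9/12) = 1.0406767.
CZK growth factor: (1 + 0.0404)^(9/12) = 1.0301495.
So F = 4.8708 × 1.0406767 / 1.0301495 = 4.920575 (JPY/CZK).

4.9206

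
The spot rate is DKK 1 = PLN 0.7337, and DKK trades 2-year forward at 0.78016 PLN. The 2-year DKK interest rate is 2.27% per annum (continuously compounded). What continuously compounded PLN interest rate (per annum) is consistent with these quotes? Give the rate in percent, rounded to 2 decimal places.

5.34%

T = 2 years.
CIP gives F = S · g_PLN/g_DKK, so g_PLN/g_DKK = 0.78016/0.7337 = 1.0633229.
The DKK side grows by e^(0.0227×2) = 1.0464464.
Hence g_PLN = 1.1127104.
Take logs: ln 1.1127104 / 2 = 0.053399, so 5.34%.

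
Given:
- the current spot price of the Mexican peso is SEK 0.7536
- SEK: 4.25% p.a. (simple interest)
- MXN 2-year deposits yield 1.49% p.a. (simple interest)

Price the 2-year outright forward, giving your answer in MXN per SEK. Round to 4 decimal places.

1.2595

T = 2 years.
SEK growth factor: 1 + 0.0425×2 = 1.085000.
MXN accumulates by 1 + 0.0149×2 = 1.029800.
CIP: F = S · (grow SEK)/(grow MXN) = 0.7536 × 1.085000/1.029800 = 0.7939950 SEK per MXN.
Invert for MXN per SEK: 1 / 0.7939950 = 1.2595.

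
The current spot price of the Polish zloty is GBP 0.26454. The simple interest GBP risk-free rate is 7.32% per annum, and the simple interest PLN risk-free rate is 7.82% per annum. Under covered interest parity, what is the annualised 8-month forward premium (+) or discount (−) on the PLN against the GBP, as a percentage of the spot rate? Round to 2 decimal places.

T = 8/12 years.
No-arbitrage forward: 0.26454 × 1.048800 / 1.0521333 = 0.26370190 GBP/PLN.
Annualised premium = (F − S)/S × (1/T) = (0.26370190 − 0.26454)/0.26454 ÷ (8/12) = -0.48%.

-0.48%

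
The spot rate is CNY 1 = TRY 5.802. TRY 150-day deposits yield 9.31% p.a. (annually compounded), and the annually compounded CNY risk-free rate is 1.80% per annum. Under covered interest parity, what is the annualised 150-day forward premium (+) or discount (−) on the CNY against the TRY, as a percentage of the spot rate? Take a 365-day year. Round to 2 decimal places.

T = 150/365 years.
CIP forward (TRY per CNY) = 5.802 × 1.037260/1.0073584 = 5.974222.
Annualised premium = (F − S)/S × (1/T) = (5.974222 − 5.802)/5.802 ÷ (150/365) = 7.22%.

+7.22%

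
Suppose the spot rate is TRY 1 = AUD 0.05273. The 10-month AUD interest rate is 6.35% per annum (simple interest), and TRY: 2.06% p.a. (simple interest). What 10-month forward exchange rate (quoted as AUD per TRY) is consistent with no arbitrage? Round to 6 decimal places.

0.054583

T = 10/12 years.
Growth of 1 AUD over T: 1 + 0.0635×10/12 = 1.0529167.
Growth of 1 TRY over T: 1 + 0.0206×10/12 = 1.0171667.
CIP: F = S · (grow AUD)/(grow TRY) = 0.05273 × 1.0529167/1.0171667 = 0.05458328 AUD per TRY.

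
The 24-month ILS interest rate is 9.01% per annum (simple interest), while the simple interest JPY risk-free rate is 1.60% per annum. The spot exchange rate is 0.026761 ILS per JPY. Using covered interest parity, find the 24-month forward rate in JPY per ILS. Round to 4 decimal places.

32.6755

T = 2 years.
ILS growth factor: 1 + 0.0901×2 = 1.180200.
JPY growth factor: 1 + 0.0160×2 = 1.032000.
Forward (ILS per JPY) = 0.026761 × 1.180200 / 1.032000 = 0.030604004.
Quoted the other way: 1/0.030604004 = 32.6755 JPY per ILS.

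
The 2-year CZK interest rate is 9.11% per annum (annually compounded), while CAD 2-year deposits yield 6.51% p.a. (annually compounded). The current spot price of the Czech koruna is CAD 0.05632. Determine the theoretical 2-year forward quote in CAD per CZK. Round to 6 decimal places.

T = 2 years.
CAD accumulates by (1 + 0.0651)^2 = 1.134438.
CZK growth factor: (1 + 0.0911)^2 = 1.1904992.
Forward (CAD per CZK) = 0.05632 × 1.134438 / 1.1904992 = 0.05366786.

0.053668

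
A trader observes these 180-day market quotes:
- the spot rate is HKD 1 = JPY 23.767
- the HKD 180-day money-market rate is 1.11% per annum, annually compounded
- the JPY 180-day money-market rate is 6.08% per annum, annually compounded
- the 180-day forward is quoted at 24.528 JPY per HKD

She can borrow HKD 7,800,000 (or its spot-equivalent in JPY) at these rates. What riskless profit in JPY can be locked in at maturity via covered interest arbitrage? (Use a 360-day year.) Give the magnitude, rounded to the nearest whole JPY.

JPY 1,442,208

T = 180/360 years.
Route A — deposit HKD, sell forward: 7,800,000 × 1.00553468364 × 24.528 = JPY 192,377,286.82.
Route B — convert at spot, deposit JPY: 7,800,000 × 23.767 × 1.02995145517 = JPY 190,935,078.63.
The quoted forward overvalues HKD, so borrow JPY, buy HKD at spot, deposit the HKD at 1.11%, and sell the proceeds forward at 24.528.
Arbitrage profit = |192,377,286.82 − 190,935,078.63| = JPY 1,442,208.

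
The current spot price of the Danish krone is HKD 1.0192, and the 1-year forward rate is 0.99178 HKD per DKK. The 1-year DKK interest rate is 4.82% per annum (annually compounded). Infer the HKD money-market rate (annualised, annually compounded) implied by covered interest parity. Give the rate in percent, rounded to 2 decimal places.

2.00%

T = 1 year.
F/S = 0.99178/1.0192 = 0.9730965 = (growth of HKD) / (growth of DKK).
DKK growth factor: (1 + 0.0482)^1 = 1.048200.
So the HKD growth factor = 1.0199998.
Annualise: 1.0199998^(1/1) − 1 = 0.020000 = 2.00%.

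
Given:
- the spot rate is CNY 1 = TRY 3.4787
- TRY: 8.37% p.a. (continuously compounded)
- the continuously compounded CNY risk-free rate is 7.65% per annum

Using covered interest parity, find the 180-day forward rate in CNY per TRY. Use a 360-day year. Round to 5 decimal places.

T = 180/360 years.
TRY accumulates by e^(0.0837×180/360) = 1.0427381.
Growth of 1 CNY over T: e^(0.0765×180/360) = 1.0389909.
Forward (TRY per CNY) = 3.4787 × 1.0427381 / 1.0389909 = 3.491246.
Invert for CNY per TRY: 1 / 3.491246 = 0.28643.

0.28643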